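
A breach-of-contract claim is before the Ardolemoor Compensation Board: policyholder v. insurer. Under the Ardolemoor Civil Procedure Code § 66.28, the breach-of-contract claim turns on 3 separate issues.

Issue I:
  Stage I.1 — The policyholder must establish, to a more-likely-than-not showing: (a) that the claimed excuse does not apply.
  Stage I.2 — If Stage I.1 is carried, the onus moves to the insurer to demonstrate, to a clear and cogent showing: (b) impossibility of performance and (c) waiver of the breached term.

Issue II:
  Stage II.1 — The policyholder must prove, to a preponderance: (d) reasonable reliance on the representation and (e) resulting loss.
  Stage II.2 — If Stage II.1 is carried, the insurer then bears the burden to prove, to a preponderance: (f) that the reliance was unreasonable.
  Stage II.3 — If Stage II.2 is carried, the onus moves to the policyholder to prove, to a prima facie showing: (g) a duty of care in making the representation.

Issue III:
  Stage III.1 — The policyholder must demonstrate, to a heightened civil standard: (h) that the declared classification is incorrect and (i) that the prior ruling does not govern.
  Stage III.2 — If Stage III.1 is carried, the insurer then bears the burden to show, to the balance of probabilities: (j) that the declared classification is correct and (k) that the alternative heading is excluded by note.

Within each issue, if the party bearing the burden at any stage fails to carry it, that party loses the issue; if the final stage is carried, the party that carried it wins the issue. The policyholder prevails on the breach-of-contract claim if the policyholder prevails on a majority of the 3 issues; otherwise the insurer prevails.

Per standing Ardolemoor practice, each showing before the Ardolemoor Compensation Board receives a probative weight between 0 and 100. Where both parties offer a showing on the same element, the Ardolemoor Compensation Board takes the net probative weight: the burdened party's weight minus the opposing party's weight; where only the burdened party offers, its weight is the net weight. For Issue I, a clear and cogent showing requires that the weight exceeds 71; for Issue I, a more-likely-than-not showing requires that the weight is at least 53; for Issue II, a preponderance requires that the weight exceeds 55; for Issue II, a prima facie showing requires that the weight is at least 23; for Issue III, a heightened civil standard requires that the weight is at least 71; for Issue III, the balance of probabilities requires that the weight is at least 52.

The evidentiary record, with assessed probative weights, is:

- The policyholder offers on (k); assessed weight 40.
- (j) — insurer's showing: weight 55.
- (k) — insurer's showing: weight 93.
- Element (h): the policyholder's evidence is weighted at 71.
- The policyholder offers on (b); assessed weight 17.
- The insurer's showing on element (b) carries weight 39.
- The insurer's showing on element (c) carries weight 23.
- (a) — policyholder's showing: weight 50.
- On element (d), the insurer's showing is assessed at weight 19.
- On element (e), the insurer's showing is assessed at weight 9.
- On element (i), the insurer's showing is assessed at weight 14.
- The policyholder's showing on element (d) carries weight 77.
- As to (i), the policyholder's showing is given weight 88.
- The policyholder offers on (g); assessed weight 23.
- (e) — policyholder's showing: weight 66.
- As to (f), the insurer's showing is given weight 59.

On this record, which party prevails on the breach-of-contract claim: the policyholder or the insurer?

— Issue I —
Stage I.1 — burden on policyholder; standard: a more-likely-than-not showing (weight is at least 53).
    (a): 50 < 53 [not met]
  Stage I.1 not carried; the policyholder fails its burden.
The analysis ends at Stage I.1; the insurer prevails on this issue.
— Issue II —
At Stage II.1 the policyholder must meet a preponderance (weight exceeds 55): on (d) the weight is 77 less the opposing 19 gives net 58, > 55, so (d) meets the standard; on (e) the weight is 66 less the opposing 9 gives net 57, > 55, so (e) meets the standard.
  Stage II.1 carried; the burden shifts to the insurer.
At Stage II.2 the insurer must meet a preponderance (weight exceeds 55): on (f) the weight is 59, > 55, so (f) meets the standard.
  Stage II.2 carried; the burden shifts to the policyholder.
At Stage II.3 the policyholder must meet a prima facie showing (weight is at least 23): on (g) the weight is 23, ≥ 23, so (g) meets the standard.
  Stage II.3 carried; the final stage is satisfied.
All stages carried — the policyholder prevails on this issue.
— Issue III —
Stage III.1 — burden on policyholder; standard: a heightened civil standard (weight is at least 71).
    (h): 71 ≥ 71 [met]
    (i): 88 − 14 = 74 ≥ 71 [met]
  All elements met. The burden passes to the insurer.
Stage III.2 — burden on insurer; standard: the balance of probabilities (weight is at least 52).
    (j): 55 ≥ 52 [met]
    (k): 93 − 40 = 53 ≥ 52 [met]
  Stage III.2 carried; the final stage is satisfied.
All stages carried — the insurer prevails on this issue.
Per-issue: Issue I → insurer; Issue II → policyholder; Issue III → insurer. The policyholder must prevail on a majority of issues; overall, the insurer prevails.

insurer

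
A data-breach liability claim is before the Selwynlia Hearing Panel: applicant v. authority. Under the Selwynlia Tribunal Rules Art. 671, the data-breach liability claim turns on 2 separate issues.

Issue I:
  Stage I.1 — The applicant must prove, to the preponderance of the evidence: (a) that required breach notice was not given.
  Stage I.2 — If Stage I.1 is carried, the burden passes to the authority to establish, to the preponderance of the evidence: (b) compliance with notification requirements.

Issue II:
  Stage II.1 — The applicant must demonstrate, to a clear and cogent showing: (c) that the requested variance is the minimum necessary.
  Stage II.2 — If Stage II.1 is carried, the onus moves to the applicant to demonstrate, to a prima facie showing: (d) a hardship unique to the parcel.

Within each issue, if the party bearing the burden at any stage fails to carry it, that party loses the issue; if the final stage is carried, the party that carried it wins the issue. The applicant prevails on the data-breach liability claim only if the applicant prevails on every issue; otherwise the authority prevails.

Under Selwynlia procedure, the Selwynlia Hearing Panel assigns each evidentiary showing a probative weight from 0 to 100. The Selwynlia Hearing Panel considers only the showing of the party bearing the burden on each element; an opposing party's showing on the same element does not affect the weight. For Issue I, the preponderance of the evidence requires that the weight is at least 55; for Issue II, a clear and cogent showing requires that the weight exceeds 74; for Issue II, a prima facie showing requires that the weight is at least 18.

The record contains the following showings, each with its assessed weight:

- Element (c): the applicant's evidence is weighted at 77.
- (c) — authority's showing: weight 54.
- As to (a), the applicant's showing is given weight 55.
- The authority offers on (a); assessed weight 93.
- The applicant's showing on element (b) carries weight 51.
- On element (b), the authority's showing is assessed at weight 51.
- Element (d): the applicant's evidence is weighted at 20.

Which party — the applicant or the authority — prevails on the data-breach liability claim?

— Issue I —
At Stage I.1 the applicant must meet the preponderance of the evidence (weight is at least 55): on (a) the weight is 55 (the authority's 93 is given no effect), ≥ 55, so (a) meets the standard.
  The applicant carries Stage I.1; the authority now bears the burden.
At Stage I.2 the authority must meet the preponderance of the evidence (weight is at least 55): on (b) the weight is 51 (the applicant's 51 is given no effect), which does not reach 55, so (b) does not meet the standard.
  The authority does not carry Stage I.2.
The analysis ends at Stage I.2; the applicant prevails on this issue.
— Issue II —
Stage II.1 (applicant, a clear and cogent showing, weight exceeds 74): (c) 77 (authority's 54 disregarded) > 74 — meets.
  All elements met. The applicant retains the burden for Stage II.2.
Stage II.2 (applicant, a prima facie showing, weight is at least 18): (d) 20 ≥ 18 — meets.
  The applicant carries the last stage.
All stages carried — the applicant prevails on this issue.
Per-issue: Issue I → applicant; Issue II → applicant. The applicant must prevail on every issue; overall, the applicant prevails.

applicant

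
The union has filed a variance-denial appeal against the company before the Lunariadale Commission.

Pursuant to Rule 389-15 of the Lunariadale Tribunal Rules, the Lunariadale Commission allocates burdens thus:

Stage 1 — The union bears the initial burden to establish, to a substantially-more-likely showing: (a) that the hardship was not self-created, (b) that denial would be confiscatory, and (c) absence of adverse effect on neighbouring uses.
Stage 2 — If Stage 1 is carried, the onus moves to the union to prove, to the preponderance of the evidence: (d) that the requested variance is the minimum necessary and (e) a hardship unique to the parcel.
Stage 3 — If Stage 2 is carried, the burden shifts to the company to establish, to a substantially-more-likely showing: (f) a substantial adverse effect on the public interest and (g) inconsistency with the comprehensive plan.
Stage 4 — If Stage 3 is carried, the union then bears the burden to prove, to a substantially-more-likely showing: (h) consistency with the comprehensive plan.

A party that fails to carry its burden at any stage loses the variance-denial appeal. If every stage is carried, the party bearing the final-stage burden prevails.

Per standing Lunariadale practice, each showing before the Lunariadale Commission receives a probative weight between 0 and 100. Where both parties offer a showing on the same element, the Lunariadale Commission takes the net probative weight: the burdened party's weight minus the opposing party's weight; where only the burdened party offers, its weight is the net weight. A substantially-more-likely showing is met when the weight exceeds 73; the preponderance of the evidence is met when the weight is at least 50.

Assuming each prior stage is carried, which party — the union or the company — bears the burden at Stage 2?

Stage 2's rule assigns the burden to the union (to the preponderance of the evidence).

union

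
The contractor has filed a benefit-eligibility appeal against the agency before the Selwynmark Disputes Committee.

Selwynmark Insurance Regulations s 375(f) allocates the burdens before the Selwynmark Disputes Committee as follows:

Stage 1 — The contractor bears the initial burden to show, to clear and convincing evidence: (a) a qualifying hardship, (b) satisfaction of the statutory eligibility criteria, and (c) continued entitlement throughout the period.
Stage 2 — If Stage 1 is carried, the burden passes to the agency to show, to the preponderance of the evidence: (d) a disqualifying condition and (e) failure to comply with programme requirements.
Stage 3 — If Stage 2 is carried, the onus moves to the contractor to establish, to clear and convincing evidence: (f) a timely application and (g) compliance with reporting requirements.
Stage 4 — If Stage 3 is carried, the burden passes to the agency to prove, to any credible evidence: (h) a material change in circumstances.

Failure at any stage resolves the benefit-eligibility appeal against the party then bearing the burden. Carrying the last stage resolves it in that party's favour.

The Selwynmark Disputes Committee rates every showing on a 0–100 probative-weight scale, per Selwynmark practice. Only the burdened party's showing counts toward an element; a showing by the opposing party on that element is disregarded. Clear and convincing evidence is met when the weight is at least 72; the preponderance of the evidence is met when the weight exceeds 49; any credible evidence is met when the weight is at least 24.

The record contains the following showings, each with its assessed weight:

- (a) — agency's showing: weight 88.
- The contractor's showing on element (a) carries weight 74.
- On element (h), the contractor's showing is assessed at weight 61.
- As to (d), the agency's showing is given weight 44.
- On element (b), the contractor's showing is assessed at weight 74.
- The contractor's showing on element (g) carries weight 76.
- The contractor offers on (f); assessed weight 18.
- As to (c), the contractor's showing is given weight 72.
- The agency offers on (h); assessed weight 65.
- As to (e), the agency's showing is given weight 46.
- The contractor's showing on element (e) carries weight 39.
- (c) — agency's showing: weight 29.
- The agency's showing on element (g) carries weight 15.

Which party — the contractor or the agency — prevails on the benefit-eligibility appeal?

contractor

Stage 1 — burden on contractor; standard: clear and convincing evidence (weight is at least 72).
    (a): 74 (agency's 88 disregarded) ≥ 72 [met]
    (b): 74 ≥ 72 [met]
    (c): 72 (agency's 29 disregarded) ≥ 72 [met]
  Stage 1 is satisfied; the onus moves to the agency.
Stage 2 — burden on agency; standard: the preponderance of the evidence (weight exceeds 49).
    (d): 44 ≤ 49 [not met]
    (e): 46 (contractor's 39 disregarded) ≤ 49 [not met]
  Stage 2 not carried; the agency fails its burden.
The analysis ends at Stage 2; the contractor prevails.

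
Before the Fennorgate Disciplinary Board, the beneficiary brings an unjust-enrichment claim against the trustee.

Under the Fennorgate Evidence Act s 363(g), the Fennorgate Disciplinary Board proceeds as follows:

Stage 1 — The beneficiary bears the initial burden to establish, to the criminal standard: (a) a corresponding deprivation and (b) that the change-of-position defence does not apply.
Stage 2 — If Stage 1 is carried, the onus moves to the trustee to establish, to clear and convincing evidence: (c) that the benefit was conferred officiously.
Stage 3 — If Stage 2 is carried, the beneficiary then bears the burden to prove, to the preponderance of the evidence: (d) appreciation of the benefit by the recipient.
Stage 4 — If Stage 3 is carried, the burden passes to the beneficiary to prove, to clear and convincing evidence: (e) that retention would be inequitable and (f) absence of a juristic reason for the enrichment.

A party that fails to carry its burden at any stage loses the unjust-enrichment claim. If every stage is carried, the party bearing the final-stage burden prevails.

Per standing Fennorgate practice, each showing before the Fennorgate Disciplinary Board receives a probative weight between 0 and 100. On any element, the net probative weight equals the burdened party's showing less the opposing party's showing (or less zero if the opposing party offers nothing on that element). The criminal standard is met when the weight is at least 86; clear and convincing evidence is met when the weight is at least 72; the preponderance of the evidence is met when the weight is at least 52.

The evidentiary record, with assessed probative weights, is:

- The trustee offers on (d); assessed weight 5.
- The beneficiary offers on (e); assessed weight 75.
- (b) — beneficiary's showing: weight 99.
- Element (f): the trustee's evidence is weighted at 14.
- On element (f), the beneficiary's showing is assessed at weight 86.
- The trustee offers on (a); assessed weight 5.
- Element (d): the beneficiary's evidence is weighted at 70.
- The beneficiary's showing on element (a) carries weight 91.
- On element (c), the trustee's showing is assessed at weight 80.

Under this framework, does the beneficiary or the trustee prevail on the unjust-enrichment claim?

beneficiary

At Stage 1 the beneficiary must meet the criminal standard (weight is at least 86): on (a) the weight is 91 less the opposing 5 gives net 86, ≥ 86, so (a) meets the standard; on (b) the weight is 99, which does reach 86, so (b) meets the standard.
  All elements met. The burden passes to the trustee.
At Stage 2 the trustee must meet clear and convincing evidence (weight is at least 72): on (c) the weight is 80, which does reach 72, so (c) meets the standard.
  The trustee carries Stage 2; the beneficiary now bears the burden.
At Stage 3 the beneficiary must meet the preponderance of the evidence (weight is at least 52): on (d) the weight is 70 less the opposing 5 gives net 65, which does reach 52, so (d) meets the standard.
  All elements met. The beneficiary retains the burden for Stage 4.
At Stage 4 the beneficiary must meet clear and convincing evidence (weight is at least 72): on (e) the weight is 75, which does reach 72, so (e) meets the standard; on (f) the weight is 86 less the opposing 14 gives net 72, ≥ 72, so (f) meets the standard.
  The beneficiary carries the last stage.
With every stage satisfied, the beneficiary prevails.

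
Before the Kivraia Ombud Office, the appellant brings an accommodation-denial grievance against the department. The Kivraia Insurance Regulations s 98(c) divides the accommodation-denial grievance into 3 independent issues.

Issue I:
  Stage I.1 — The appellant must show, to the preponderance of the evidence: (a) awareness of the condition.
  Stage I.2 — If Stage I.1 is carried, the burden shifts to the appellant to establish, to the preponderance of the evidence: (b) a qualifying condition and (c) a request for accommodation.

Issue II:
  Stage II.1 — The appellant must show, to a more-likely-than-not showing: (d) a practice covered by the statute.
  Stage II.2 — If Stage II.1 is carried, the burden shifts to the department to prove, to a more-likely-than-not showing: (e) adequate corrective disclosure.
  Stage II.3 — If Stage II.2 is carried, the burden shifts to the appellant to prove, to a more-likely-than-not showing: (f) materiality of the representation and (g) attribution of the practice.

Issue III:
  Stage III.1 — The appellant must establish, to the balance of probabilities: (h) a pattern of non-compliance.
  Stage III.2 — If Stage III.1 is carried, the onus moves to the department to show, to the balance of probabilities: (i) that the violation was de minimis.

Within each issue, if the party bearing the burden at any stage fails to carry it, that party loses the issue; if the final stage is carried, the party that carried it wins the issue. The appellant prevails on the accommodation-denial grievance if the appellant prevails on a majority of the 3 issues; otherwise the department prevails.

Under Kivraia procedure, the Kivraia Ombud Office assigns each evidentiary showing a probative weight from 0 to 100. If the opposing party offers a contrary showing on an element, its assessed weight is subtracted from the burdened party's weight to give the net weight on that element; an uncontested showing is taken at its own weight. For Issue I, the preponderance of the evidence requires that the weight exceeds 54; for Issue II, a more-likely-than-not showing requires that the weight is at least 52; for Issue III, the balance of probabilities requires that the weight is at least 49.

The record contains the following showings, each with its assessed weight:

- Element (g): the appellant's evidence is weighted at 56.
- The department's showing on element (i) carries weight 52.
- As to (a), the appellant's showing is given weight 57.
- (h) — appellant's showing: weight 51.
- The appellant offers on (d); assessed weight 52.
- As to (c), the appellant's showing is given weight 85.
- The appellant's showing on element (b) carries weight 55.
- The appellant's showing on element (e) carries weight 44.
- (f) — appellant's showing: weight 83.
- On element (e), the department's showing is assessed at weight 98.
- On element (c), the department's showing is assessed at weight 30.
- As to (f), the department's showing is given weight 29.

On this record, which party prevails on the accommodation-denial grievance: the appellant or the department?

appellant

— Issue I —
Stage I.1 (appellant, the preponderance of the evidence, weight exceeds 54): (a) 57 > 54 — meets.
  Stage I.1 is satisfied; the appellant continues to bear the burden.
Stage I.2 (appellant, the preponderance of the evidence, weight exceeds 54): (b) 55 > 54 — meets; (c) net 85−30=55 > 54 — meets.
  Stage I.2 carried; the final stage is satisfied.
All stages carried — the appellant prevails on this issue.
— Issue II —
Stage II.1 (appellant, a more-likely-than-not showing, weight is at least 52): (d) 52 ≥ 52 — meets.
  Stage II.1 is satisfied; the onus moves to the department.
Stage II.2 (department, a more-likely-than-not showing, weight is at least 52): (e) net 98−44=54 ≥ 52 — meets.
  Stage II.2 carried; the burden shifts to the appellant.
Stage II.3 (appellant, a more-likely-than-not showing, weight is at least 52): (f) net 83−29=54 ≥ 52 — meets; (g) 56 ≥ 52 — meets.
  Stage II.3 carried; the final stage is satisfied.
Every stage carried; the appellant prevails on this issue.
— Issue III —
At Stage III.1 the appellant must meet the balance of probabilities (weight is at least 49): on (h) the weight is 51, ≥ 49, so (h) meets the standard.
  Stage III.1 carried; the burden shifts to the department.
At Stage III.2 the department must meet the balance of probabilities (weight is at least 49): on (i) the weight is 52, which does reach 49, so (i) meets the standard.
  All elements met at the final stage.
Every stage carried; the department prevails on this issue.
Per-issue: Issue I → appellant; Issue II → appellant; Issue III → department. The appellant must prevail on a majority of issues; overall, the appellant prevails.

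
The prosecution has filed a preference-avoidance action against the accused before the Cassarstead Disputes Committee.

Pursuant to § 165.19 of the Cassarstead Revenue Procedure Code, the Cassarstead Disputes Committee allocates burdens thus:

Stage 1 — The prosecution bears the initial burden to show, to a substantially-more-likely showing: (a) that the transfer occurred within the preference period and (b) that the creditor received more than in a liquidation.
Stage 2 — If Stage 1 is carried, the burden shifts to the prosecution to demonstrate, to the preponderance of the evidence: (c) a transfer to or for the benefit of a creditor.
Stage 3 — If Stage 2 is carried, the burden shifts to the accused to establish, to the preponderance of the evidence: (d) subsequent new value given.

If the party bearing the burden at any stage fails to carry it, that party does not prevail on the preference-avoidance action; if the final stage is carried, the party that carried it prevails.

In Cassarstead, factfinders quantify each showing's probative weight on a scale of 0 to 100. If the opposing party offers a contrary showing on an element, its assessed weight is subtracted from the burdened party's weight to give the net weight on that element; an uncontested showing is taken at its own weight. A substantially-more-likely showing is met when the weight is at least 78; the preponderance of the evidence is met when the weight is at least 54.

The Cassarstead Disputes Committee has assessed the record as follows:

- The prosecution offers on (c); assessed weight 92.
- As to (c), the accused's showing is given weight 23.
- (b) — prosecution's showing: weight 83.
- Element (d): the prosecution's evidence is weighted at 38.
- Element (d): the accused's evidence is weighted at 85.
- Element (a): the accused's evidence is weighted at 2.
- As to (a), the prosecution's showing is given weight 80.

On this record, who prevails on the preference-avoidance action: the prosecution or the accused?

prosecution

At Stage 1 the prosecution must meet a substantially-more-likely showing (weight is at least 78): on (a) the weight is 80 less the opposing 2 gives net 78, which does reach 78, so (a) meets the standard; on (b) the weight is 83, which does reach 78, so (b) meets the standard.
  Stage 1 carried; the burden remains with the prosecution.
At Stage 2 the prosecution must meet the preponderance of the evidence (weight is at least 54): on (c) the weight is 92 less the opposing 23 gives net 69, which does reach 54, so (c) meets the standard.
  Stage 2 carried; the burden shifts to the accused.
At Stage 3 the accused must meet the preponderance of the evidence (weight is at least 54): on (d) the weight is 85 less the opposing 38 gives net 47, < 54, so (d) does not meet the standard.
  Stage 3 not carried; the accused fails its burden.
So the prosecution prevails.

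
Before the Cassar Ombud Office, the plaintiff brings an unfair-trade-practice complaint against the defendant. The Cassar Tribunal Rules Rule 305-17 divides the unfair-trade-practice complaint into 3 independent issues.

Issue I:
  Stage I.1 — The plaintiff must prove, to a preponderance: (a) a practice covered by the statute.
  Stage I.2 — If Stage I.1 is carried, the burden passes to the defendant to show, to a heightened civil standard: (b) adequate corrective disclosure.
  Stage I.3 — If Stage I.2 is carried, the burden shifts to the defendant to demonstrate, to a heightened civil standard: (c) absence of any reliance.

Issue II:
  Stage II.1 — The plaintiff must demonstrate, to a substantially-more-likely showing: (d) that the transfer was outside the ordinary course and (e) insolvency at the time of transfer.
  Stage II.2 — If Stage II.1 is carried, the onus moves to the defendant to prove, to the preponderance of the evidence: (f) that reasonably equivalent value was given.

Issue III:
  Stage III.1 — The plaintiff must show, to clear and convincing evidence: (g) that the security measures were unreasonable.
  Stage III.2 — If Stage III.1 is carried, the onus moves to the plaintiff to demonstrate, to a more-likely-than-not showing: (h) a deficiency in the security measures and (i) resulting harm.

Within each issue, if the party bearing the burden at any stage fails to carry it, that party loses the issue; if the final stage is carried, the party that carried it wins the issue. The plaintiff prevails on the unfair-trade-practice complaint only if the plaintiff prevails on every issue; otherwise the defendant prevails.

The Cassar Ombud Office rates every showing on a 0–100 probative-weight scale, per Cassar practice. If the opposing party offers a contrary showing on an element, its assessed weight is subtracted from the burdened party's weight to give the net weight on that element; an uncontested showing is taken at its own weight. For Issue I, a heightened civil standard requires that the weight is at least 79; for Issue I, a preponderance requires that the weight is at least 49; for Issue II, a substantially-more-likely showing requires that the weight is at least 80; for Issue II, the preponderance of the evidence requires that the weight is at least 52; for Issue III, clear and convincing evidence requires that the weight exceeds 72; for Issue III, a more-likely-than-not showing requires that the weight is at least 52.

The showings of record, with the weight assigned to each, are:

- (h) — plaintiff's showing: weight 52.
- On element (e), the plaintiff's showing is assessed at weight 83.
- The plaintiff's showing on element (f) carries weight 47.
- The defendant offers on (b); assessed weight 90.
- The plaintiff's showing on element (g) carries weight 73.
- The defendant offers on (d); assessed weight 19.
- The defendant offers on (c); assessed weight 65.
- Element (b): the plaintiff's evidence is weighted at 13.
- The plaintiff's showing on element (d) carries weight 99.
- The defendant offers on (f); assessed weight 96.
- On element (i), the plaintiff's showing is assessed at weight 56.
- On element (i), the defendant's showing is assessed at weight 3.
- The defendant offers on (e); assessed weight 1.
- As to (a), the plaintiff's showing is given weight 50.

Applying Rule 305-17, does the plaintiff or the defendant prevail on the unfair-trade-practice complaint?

plaintiff

— Issue I —
At Stage I.1 the plaintiff must meet a preponderance (weight is at least 49): on (a) the weight is 50, which does reach 49, so (a) meets the standard.
  All elements met. The burden passes to the defendant.
At Stage I.2 the defendant must meet a heightened civil standard (weight is at least 79): on (b) the weight is 90 less the opposing 13 gives net 77, which does not reach 79, so (b) does not meet the standard.
  The defendant does not carry Stage I.2.
So the plaintiff prevails on this issue.
— Issue II —
Stage II.1 (plaintiff, a substantially-more-likely showing, weight is at least 80): (d) net 99−19=80 ≥ 80 — meets; (e) net 83−1=82 ≥ 80 — meets.
  Stage II.1 carried; the burden shifts to the defendant.
Stage II.2 (defendant, the preponderance of the evidence, weight is at least 52): (f) net 96−47=49 < 52 — fails.
  Not every element is met, so the defendant fails to carry Stage II.2.
The plaintiff prevails on this issue.
— Issue III —
Stage III.1 — burden on plaintiff; standard: clear and convincing evidence (weight exceeds 72).
    (g): 73 > 72 [met]
  Stage III.1 is satisfied; the plaintiff continues to bear the burden.
Stage III.2 — burden on plaintiff; standard: a more-likely-than-not showing (weight is at least 52).
    (h): 52 ≥ 52 [met]
    (i): 56 − 3 = 53 ≥ 52 [met]
  The plaintiff carries the last stage.
All stages carried — the plaintiff prevails on this issue.
Per-issue: Issue I → plaintiff; Issue II → plaintiff; Issue III → plaintiff. The plaintiff must prevail on every issue; overall, the plaintiff prevails.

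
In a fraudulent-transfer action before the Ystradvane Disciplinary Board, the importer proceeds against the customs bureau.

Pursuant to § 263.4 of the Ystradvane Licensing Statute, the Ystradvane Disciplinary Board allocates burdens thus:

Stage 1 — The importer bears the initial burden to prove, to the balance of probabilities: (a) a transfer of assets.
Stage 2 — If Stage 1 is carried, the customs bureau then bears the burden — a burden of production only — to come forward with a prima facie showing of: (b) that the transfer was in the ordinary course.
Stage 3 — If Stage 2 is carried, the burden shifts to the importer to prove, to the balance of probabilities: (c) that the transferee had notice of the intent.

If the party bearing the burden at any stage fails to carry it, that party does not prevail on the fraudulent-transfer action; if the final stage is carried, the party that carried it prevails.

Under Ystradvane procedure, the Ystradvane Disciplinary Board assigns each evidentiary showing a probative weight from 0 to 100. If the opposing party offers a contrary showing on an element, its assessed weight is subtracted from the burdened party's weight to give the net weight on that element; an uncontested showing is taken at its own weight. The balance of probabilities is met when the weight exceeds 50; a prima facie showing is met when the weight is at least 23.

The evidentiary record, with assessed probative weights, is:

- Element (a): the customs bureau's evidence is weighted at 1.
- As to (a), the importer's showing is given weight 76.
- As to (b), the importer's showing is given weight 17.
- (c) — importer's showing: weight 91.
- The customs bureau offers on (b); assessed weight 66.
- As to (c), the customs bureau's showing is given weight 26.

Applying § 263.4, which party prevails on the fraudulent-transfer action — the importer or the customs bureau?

At Stage 1 the importer must meet the balance of probabilities (weight exceeds 50): on (a) the weight is 76 less the opposing 1 gives net 75, > 50, so (a) meets the standard.
  All elements met. The burden passes to the customs bureau.
At Stage 2 the customs bureau must meet a prima facie showing (weight is at least 23): on (b) the weight is 66 less the opposing 17 gives net 49, ≥ 23, so (b) meets the standard.
  The customs bureau carries Stage 2; the importer now bears the burden.
At Stage 3 the importer must meet the balance of probabilities (weight exceeds 50): on (c) the weight is 91 less the opposing 26 gives net 65, > 50, so (c) meets the standard.
  The importer carries the last stage.
Every stage carried; the importer prevails.

importer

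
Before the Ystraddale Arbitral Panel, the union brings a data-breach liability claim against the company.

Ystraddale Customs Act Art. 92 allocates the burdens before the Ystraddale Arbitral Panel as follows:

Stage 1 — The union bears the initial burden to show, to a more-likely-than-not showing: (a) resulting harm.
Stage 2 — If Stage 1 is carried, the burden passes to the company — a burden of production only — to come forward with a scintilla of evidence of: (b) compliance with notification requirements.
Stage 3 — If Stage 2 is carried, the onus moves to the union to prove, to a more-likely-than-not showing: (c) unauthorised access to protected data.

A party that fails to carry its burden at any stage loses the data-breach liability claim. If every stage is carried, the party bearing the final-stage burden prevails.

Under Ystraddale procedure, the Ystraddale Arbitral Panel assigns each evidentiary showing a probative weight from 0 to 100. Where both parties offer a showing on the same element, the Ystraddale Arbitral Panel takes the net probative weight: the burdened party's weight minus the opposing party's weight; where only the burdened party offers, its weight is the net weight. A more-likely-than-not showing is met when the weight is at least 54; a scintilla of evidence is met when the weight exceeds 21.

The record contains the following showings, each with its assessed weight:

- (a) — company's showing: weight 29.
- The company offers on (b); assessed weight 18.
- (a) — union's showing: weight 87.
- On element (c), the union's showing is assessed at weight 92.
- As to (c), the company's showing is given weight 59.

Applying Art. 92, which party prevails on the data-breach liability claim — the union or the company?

union

Stage 1 (union, a more-likely-than-not showing, weight is at least 54): (a) net 87−29=58 ≥ 54 — meets.
  All elements met. The burden passes to the company.
Stage 2 (company, a scintilla of evidence, weight exceeds 21): (b) 18 ≤ 21 — fails.
  The company does not carry Stage 2.
The union prevails.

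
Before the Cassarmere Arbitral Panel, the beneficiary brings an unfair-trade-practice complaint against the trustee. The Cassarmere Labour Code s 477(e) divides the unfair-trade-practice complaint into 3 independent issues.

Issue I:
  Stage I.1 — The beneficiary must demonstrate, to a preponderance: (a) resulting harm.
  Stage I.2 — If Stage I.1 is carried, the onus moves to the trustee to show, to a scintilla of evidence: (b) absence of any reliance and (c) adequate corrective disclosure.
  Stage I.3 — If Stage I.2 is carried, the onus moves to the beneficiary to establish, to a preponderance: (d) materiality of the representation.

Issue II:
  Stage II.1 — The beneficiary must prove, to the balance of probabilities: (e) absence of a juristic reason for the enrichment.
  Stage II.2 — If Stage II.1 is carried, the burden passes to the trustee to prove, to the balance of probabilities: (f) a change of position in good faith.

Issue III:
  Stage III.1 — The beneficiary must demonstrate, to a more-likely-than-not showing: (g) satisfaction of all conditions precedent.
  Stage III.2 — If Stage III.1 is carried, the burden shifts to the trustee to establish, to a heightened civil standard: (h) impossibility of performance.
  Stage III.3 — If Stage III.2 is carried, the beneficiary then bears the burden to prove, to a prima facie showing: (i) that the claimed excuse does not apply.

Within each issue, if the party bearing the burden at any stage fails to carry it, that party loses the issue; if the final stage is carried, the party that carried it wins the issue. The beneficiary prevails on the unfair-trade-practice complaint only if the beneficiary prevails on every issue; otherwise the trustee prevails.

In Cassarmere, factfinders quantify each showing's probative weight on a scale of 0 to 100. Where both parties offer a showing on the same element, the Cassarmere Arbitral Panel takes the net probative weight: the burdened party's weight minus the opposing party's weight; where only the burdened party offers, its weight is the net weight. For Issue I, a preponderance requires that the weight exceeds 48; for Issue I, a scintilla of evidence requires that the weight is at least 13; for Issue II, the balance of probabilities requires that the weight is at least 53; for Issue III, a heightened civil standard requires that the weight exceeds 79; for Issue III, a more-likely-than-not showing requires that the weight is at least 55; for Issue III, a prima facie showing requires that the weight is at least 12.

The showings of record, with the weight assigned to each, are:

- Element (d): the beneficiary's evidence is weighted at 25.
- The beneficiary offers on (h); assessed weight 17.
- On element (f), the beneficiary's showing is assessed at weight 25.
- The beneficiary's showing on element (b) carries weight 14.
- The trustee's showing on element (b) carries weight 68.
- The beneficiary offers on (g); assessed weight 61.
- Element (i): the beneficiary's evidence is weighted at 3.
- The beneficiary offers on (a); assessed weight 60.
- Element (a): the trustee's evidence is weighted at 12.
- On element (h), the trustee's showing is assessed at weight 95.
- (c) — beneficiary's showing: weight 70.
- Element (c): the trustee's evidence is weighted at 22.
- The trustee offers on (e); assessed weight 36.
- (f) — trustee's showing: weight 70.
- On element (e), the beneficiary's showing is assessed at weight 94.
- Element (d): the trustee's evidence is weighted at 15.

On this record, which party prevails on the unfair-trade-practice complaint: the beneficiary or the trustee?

trustee

— Issue I —
Stage I.1 (beneficiary, a preponderance, weight exceeds 48): (a) net 60−12=48 ≤ 48 — fails.
  Not every element is met, so the beneficiary fails to carry Stage I.1.
The analysis ends at Stage I.1; the trustee prevails on this issue.
— Issue II —
Stage II.1 (beneficiary, the balance of probabilities, weight is at least 53): (e) net 94−36=58 ≥ 53 — meets.
  All elements met. The burden passes to the trustee.
Stage II.2 (trustee, the balance of probabilities, weight is at least 53): (f) net 70−25=45 < 53 — fails.
  The trustee does not carry Stage II.2.
So the beneficiary prevails on this issue.
— Issue III —
At Stage III.1 the beneficiary must meet a more-likely-than-not showing (weight is at least 55): on (g) the weight is 61, which does reach 55, so (g) meets the standard.
  Stage III.1 carried; the burden shifts to the trustee.
At Stage III.2 the trustee must meet a heightened civil standard (weight exceeds 79): on (h) the weight is 95 less the opposing 17 gives net 78, ≤ 79, so (h) does not meet the standard.
  Not every element is met, so the trustee fails to carry Stage III.2.
The beneficiary prevails on this issue.
Per-issue: Issue I → trustee; Issue II → beneficiary; Issue III → beneficiary. The beneficiary must prevail on every issue; overall, the trustee prevails.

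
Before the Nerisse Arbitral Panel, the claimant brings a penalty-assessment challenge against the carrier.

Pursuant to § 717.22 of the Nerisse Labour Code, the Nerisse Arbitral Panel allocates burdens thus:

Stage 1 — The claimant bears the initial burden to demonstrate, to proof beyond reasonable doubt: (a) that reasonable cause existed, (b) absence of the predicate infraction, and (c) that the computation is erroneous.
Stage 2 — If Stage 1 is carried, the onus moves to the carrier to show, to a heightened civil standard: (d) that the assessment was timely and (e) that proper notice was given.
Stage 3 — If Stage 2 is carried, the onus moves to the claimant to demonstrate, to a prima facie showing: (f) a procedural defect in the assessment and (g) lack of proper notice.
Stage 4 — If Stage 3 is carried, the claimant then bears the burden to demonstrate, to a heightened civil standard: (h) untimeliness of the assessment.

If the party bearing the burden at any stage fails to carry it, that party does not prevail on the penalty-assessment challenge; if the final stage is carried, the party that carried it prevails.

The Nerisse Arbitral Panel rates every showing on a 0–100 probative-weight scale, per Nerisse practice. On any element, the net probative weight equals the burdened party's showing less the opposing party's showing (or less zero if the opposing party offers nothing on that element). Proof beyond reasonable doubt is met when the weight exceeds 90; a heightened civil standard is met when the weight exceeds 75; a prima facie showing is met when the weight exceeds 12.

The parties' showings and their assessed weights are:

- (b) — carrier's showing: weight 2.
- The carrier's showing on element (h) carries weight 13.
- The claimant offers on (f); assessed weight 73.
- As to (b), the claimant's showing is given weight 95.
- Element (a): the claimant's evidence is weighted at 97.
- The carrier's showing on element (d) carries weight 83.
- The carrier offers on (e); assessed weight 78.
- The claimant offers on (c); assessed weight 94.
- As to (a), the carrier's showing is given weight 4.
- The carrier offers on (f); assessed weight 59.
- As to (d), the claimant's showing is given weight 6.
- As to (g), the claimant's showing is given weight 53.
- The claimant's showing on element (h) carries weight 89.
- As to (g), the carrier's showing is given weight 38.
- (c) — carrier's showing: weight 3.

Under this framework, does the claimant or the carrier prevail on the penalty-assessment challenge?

claimant

Stage 1 (claimant, proof beyond reasonable doubt, weight exceeds 90): (a) net 97−4=93 > 90 — meets; (b) net 95−2=93 > 90 — meets; (c) net 94−3=91 > 90 — meets.
  Stage 1 carried; the burden shifts to the carrier.
Stage 2 (carrier, a heightened civil standard, weight exceeds 75): (d) net 83−6=77 > 75 — meets; (e) 78 > 75 — meets.
  Stage 2 is satisfied; the onus moves to the claimant.
Stage 3 (claimant, a prima facie showing, weight exceeds 12): (f) net 73−59=14 > 12 — meets; (g) net 53−38=15 > 12 — meets.
  All elements met. The claimant retains the burden for Stage 4.
Stage 4 (claimant, a heightened civil standard, weight exceeds 75): (h) net 89−13=76 > 75 — meets.
  Stage 4 carried; the final stage is satisfied.
All stages carried — the claimant prevails.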